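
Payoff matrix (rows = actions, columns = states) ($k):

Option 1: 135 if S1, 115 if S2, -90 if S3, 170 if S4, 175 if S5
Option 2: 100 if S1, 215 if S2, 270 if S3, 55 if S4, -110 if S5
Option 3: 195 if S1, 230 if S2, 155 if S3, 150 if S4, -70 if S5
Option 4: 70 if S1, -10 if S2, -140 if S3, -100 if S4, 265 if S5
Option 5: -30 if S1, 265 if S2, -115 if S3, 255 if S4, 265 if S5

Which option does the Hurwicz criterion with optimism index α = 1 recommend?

Option 1: 1·175 + 0·(-90) = 175
Option 2: 1·270 + 0·(-110) = 270
Option 3: 1·230 + 0·(-70) = 230
Option 4: 1·265 + 0·(-140) = 265
Option 5: 1·265 + 0·(-115) = 265
Highest Hurwicz score = 270 → Option 2.

Option 2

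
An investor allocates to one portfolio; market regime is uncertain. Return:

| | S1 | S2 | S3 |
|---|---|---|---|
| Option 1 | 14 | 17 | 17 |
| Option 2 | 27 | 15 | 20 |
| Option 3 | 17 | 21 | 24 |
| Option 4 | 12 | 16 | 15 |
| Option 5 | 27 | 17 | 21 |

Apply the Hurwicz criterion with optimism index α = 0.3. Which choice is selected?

Option 5

Option 1: 0.3·17 + 0.7·14 = 14.9
Option 2: 0.3·27 + 0.7·15 = 18.6
Option 3: 0.3·24 + 0.7·17 = 19.1
Option 4: 0.3·16 + 0.7·12 = 13.2
Option 5: 0.3·27 + 0.7·17 = 20
Highest Hurwicz score = 20 → Option 5.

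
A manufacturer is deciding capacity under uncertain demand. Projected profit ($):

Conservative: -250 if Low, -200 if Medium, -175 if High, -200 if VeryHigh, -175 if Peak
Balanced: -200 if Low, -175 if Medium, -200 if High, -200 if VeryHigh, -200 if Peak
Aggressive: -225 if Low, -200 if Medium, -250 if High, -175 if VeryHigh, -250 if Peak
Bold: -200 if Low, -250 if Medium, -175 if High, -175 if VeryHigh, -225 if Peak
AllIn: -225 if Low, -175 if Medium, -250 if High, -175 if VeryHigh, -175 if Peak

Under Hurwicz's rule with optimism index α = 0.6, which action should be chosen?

Conservative: 0.6·(-175) + 0.4·(-250) = -205
Balanced: 0.6·(-175) + 0.4·(-200) = -185
Aggressive: 0.6·(-175) + 0.4·(-250) = -205
Bold: 0.6·(-175) + 0.4·(-250) = -205
AllIn: 0.6·(-175) + 0.4·(-250) = -205
Highest Hurwicz score = -185 → Balanced.

Balanced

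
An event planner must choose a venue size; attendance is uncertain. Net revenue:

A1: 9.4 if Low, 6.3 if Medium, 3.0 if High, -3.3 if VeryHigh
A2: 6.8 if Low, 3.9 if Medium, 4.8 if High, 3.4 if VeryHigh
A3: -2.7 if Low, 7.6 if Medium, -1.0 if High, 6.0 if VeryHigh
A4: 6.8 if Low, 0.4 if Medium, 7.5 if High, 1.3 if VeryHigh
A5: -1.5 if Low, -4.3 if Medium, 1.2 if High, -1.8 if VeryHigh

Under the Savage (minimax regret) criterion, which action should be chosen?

Column bests: Low=9.4, Medium=7.6, High=7.5, VeryHigh=6.0.
A1 regrets: 0.0, 1.3, 4.5, 9.3 → max 9.3
A2 regrets: 2.6, 3.7, 2.7, 2.6 → max 3.7
A3 regrets: 12.1, 0.0, 8.5, 0.0 → max 12.1
A4 regrets: 2.6, 7.2, 0.0, 4.7 → max 7.2
A5 regrets: 10.9, 11.9, 6.3, 7.8 → max 11.9
Smallest max regret = 3.7 → A2.

A2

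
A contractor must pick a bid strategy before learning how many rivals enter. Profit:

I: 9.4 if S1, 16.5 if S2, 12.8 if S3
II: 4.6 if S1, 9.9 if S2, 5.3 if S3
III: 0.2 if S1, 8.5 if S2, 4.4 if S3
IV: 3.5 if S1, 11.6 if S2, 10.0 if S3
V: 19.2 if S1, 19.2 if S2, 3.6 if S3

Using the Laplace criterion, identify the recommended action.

V

Row averages: I=12.9, II=6.6, III=131/30, IV=251/30, V=14
Highest average = 14 → V.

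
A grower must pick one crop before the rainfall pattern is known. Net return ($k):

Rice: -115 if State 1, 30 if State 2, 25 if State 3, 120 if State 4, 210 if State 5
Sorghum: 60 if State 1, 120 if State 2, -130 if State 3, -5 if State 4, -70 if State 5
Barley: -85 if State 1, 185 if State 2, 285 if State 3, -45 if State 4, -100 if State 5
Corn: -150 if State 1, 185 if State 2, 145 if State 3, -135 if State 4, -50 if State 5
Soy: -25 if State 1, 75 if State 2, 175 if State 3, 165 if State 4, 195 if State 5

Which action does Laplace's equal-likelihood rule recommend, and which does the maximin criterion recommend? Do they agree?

Row averages: Rice=54, Sorghum=-5, Barley=48, Corn=-1, Soy=117
Highest average = 117 → Soy.
Row minima: Rice=-115, Sorghum=-130, Barley=-100, Corn=-150, Soy=-25
Best worst-case = -25 → Soy.

laplace → Soy; maximin → Soy (agree)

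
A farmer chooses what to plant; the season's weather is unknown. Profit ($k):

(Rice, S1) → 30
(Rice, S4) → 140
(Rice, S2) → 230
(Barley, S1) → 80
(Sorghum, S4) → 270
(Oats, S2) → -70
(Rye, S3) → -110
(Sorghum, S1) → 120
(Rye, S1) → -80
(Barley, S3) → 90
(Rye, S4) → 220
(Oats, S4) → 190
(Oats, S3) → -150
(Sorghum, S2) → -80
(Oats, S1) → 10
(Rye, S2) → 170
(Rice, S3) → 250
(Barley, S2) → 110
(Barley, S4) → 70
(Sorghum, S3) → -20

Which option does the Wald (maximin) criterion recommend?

Row minima: Barley=70, Rice=30, Oats=-150, Sorghum=-80, Rye=-110
Best worst-case = 70 → Barley.

Barley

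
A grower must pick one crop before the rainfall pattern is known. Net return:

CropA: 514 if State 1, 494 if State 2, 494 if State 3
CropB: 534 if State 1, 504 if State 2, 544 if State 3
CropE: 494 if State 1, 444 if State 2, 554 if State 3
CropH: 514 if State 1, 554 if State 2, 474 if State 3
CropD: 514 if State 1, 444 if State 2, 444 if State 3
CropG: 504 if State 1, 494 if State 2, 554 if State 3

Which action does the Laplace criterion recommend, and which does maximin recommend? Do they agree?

Row averages: CropA=1502/3, CropB=1582/3, CropE=1492/3, CropH=514, CropD=1402/3, CropG=1552/3
Highest average = 1582/3 → CropB.
Row minima: CropA=494, CropB=504, CropE=444, CropH=474, CropD=444, CropG=494
Best worst-case = 504 → CropB.

laplace → CropB; maximin → CropB (agree)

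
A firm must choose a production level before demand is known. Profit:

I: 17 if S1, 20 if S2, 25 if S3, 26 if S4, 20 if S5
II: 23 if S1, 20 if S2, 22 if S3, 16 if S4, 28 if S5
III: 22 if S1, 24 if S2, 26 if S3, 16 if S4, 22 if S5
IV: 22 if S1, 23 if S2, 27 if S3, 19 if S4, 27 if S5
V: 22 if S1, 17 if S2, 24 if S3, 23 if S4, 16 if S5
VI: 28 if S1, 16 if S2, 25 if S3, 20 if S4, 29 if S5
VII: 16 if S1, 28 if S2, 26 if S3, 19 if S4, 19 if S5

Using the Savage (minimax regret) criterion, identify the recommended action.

IV

Column bests: S1=28, S2=28, S3=27, S4=26, S5=29.
I regrets: 11, 8, 2, 0, 9 → max 11
II regrets: 5, 8, 5, 10, 1 → max 10
III regrets: 6, 4, 1, 10, 7 → max 10
IV regrets: 6, 5, 0, 7, 2 → max 7
V regrets: 6, 11, 3, 3, 13 → max 13
VI regrets: 0, 12, 2, 6, 0 → max 12
VII regrets: 12, 0, 1, 7, 10 → max 12
Smallest max regret = 7 → IV.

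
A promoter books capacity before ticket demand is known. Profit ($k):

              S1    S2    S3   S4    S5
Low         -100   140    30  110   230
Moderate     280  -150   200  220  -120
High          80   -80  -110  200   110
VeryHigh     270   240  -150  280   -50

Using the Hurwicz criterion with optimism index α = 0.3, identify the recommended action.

Low

Low: 0.3·230 + 0.7·(-100) = -1
Moderate: 0.3·280 + 0.7·(-150) = -21
High: 0.3·200 + 0.7·(-110) = -17
VeryHigh: 0.3·280 + 0.7·(-150) = -21
Highest Hurwicz score = -1 → Low.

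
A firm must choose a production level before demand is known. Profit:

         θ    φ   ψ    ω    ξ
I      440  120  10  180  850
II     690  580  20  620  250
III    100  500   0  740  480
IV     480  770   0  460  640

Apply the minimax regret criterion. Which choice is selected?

Column bests: θ=690, φ=770, ψ=20, ω=740, ξ=850.
I regrets: 250, 650, 10, 560, 0 → max 650
II regrets: 0, 190, 0, 120, 600 → max 600
III regrets: 590, 270, 20, 0, 370 → max 590
IV regrets: 210, 0, 20, 280, 210 → max 280
Smallest max regret = 280 → IV.

IV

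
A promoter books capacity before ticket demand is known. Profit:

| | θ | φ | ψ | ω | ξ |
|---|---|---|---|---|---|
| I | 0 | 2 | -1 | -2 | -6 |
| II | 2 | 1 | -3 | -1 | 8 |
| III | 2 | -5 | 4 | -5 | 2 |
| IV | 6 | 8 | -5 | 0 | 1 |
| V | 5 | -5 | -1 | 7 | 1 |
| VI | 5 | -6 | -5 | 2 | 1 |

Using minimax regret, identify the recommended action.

Column bests: θ=6, φ=8, ψ=4, ω=7, ξ=8.
I regrets: 6, 6, 5, 9, 14 → max 14
II regrets: 4, 7, 7, 8, 0 → max 8
III regrets: 4, 13, 0, 12, 6 → max 13
IV regrets: 0, 0, 9, 7, 7 → max 9
V regrets: 1, 13, 5, 0, 7 → max 13
VI regrets: 1, 14, 9, 5, 7 → max 14
Smallest max regret = 8 → II.

II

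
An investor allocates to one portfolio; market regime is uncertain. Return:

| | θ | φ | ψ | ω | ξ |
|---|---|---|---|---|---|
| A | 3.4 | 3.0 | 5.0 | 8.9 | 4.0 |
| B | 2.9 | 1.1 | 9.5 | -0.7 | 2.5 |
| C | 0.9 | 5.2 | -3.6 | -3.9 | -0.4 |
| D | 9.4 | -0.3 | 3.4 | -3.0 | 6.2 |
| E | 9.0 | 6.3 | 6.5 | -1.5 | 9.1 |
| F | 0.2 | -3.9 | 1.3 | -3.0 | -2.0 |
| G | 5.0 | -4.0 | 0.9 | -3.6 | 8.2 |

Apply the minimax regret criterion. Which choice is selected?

Column bests: θ=9.4, φ=6.3, ψ=9.5, ω=8.9, ξ=9.1.
A regrets: 6.0, 3.3, 4.5, 0.0, 5.1 → max 6.0
B regrets: 6.5, 5.2, 0.0, 9.6, 6.6 → max 9.6
C regrets: 8.5, 1.1, 13.1, 12.8, 9.5 → max 13.1
D regrets: 0.0, 6.6, 6.1, 11.9, 2.9 → max 11.9
E regrets: 0.4, 0.0, 3.0, 10.4, 0.0 → max 10.4
F regrets: 9.2, 10.2, 8.2, 11.9, 11.1 → max 11.9
G regrets: 4.4, 10.3, 8.6, 12.5, 0.9 → max 12.5
Smallest max regret = 6.0 → A.

A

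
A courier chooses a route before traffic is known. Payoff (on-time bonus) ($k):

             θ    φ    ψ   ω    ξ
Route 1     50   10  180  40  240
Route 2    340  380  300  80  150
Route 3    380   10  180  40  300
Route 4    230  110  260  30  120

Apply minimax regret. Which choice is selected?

Route 2

Column bests: θ=380, φ=380, ψ=300, ω=80, ξ=300.
Route 1 regrets: 330, 370, 120, 40, 60 → max 370
Route 2 regrets: 40, 0, 0, 0, 150 → max 150
Route 3 regrets: 0, 370, 120, 40, 0 → max 370
Route 4 regrets: 150, 270, 40, 50, 180 → max 270
Smallest max regret = 150 → Route 2.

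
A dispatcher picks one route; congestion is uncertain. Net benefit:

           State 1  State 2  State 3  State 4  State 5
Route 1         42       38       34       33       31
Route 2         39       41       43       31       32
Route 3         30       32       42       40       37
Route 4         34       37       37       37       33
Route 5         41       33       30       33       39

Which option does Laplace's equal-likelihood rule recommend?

Row averages: Route 1=35.6, Route 2=37.2, Route 3=36.2, Route 4=35.6, Route 5=35.2
Highest average = 37.2 → Route 2.

Route 2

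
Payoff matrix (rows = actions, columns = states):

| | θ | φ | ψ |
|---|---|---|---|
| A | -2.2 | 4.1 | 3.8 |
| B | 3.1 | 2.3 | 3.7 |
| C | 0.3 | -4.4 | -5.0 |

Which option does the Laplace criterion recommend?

Row averages: A=1.9, B=91/30, C=-91/30
Highest average = 91/30 → B.

B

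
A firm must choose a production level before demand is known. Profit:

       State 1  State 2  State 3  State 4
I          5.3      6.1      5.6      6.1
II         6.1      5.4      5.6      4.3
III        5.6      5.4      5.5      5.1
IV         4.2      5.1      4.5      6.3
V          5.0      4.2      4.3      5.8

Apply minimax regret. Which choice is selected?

Column bests: State 1=6.1, State 2=6.1, State 3=5.6, State 4=6.3.
I regrets: 0.8, 0.0, 0.0, 0.2 → max 0.8
II regrets: 0.0, 0.7, 0.0, 2.0 → max 2.0
III regrets: 0.5, 0.7, 0.1, 1.2 → max 1.2
IV regrets: 1.9, 1.0, 1.1, 0.0 → max 1.9
V regrets: 1.1, 1.9, 1.3, 0.5 → max 1.9
Smallest max regret = 0.8 → I.

I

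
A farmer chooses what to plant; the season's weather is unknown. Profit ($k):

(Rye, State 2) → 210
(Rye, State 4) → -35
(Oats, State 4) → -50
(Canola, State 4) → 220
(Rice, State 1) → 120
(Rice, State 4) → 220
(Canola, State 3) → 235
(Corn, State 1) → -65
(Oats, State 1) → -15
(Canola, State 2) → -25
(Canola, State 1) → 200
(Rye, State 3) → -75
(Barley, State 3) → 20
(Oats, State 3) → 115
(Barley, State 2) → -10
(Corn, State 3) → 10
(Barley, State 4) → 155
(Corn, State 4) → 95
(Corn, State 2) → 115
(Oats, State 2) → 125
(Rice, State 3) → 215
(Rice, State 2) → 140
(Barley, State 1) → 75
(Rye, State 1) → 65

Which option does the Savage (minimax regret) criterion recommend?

Rice

Column bests: State 1=200, State 2=210, State 3=235, State 4=220.
Oats regrets: 215, 85, 120, 270 → max 270
Canola regrets: 0, 235, 0, 0 → max 235
Barley regrets: 125, 220, 215, 65 → max 220
Corn regrets: 265, 95, 225, 125 → max 265
Rye regrets: 135, 0, 310, 255 → max 310
Rice regrets: 80, 70, 20, 0 → max 80
Smallest max regret = 80 → Rice.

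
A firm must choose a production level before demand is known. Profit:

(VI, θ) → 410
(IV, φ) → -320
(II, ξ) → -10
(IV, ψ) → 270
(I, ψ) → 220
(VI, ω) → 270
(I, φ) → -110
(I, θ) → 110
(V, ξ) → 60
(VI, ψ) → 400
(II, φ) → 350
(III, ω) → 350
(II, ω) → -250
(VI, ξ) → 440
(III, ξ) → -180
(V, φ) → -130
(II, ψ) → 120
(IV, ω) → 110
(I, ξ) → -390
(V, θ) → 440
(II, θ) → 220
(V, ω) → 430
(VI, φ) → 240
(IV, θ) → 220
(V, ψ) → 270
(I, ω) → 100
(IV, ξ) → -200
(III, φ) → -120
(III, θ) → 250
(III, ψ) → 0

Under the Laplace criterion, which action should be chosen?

Row averages: I=-14, II=86, III=60, IV=16, V=214, VI=352
Highest average = 352 → VI.

VI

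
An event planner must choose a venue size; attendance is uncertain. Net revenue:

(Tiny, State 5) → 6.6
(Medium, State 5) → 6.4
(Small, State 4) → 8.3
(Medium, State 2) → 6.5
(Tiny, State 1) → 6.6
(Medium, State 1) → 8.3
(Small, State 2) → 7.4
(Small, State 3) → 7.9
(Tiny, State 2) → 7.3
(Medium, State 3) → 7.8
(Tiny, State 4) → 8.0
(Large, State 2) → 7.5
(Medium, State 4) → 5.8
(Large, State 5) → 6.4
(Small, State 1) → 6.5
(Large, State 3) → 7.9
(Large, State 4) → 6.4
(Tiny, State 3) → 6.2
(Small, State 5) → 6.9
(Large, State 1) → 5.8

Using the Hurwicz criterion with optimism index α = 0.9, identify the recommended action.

Small

Tiny: 0.9·8.0 + 0.1·6.2 = 7.82
Small: 0.9·8.3 + 0.1·6.5 = 8.12
Medium: 0.9·8.3 + 0.1·5.8 = 8.05
Large: 0.9·7.9 + 0.1·5.8 = 7.69
Highest Hurwicz score = 8.12 → Small.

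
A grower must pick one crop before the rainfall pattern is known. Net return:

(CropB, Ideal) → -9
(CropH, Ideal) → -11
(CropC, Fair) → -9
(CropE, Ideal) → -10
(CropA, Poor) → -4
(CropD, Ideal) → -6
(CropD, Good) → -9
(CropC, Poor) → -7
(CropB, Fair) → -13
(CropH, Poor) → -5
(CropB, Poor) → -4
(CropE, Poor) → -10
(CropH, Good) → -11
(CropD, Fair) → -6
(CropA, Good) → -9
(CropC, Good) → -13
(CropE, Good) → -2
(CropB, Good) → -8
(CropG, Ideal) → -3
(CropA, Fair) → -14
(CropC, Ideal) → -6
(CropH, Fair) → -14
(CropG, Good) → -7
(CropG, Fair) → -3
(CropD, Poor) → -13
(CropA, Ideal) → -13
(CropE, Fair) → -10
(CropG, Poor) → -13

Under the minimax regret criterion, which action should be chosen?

Column bests: Poor=-4, Fair=-3, Good=-2, Ideal=-3.
CropG regrets: 9, 0, 5, 0 → max 9
CropH regrets: 1, 11, 9, 8 → max 11
CropD regrets: 9, 3, 7, 3 → max 9
CropC regrets: 3, 6, 11, 3 → max 11
CropB regrets: 0, 10, 6, 6 → max 10
CropE regrets: 6, 7, 0, 7 → max 7
CropA regrets: 0, 11, 7, 10 → max 11
Smallest max regret = 7 → CropE.

CropE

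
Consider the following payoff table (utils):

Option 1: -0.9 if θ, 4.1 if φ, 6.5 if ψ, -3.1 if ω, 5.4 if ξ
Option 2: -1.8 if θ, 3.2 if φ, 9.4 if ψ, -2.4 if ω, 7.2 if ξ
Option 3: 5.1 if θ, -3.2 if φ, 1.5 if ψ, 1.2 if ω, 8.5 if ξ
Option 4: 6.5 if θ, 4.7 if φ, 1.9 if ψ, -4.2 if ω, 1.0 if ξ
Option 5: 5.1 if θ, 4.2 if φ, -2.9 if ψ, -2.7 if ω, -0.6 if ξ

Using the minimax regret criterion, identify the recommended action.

Column bests: θ=6.5, φ=4.7, ψ=9.4, ω=1.2, ξ=8.5.
Option 1 regrets: 7.4, 0.6, 2.9, 4.3, 3.1 → max 7.4
Option 2 regrets: 8.3, 1.5, 0.0, 3.6, 1.3 → max 8.3
Option 3 regrets: 1.4, 7.9, 7.9, 0.0, 0.0 → max 7.9
Option 4 regrets: 0.0, 0.0, 7.5, 5.4, 7.5 → max 7.5
Option 5 regrets: 1.4, 0.5, 12.3, 3.9, 9.1 → max 12.3
Smallest max regret = 7.4 → Option 1.

Option 1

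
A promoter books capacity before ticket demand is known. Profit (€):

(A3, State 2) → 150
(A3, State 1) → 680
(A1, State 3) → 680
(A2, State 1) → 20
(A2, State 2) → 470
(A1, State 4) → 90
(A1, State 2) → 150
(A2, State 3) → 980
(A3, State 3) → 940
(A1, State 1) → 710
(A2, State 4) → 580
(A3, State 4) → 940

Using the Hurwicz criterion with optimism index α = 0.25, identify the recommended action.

A1: 0.25·710 + 0.75·90 = 245
A2: 0.25·980 + 0.75·20 = 260
A3: 0.25·940 + 0.75·150 = 347.5
Highest Hurwicz score = 347.5 → A3.

A3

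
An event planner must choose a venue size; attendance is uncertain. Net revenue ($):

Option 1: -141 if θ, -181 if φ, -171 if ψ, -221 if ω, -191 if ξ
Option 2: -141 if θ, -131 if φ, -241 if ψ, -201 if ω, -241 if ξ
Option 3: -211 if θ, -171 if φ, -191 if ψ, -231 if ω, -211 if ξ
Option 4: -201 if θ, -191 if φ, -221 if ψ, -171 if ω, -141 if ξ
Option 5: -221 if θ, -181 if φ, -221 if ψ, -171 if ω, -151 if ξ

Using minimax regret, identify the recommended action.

Option 1

Column bests: θ=-141, φ=-131, ψ=-171, ω=-171, ξ=-141.
Option 1 regrets: 0, 50, 0, 50, 50 → max 50
Option 2 regrets: 0, 0, 70, 30, 100 → max 100
Option 3 regrets: 70, 40, 20, 60, 70 → max 70
Option 4 regrets: 60, 60, 50, 0, 0 → max 60
Option 5 regrets: 80, 50, 50, 0, 10 → max 80
Smallest max regret = 50 → Option 1.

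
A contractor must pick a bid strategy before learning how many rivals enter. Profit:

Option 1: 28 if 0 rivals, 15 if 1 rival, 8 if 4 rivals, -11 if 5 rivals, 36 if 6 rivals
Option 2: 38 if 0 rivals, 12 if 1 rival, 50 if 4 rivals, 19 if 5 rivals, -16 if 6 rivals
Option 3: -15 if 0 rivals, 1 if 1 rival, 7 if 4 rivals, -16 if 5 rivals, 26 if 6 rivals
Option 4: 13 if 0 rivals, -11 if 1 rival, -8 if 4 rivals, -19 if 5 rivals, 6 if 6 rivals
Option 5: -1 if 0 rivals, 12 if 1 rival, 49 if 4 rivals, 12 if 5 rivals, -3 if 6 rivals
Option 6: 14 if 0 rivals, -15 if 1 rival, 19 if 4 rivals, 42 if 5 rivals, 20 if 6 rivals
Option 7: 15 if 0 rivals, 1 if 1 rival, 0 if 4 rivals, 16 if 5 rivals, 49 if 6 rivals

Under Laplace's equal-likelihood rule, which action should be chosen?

Row averages: Option 1=15.2, Option 2=20.6, Option 3=0.6, Option 4=-3.8, Option 5=13.8, Option 6=16, Option 7=16.2
Highest average = 20.6 → Option 2.

Option 2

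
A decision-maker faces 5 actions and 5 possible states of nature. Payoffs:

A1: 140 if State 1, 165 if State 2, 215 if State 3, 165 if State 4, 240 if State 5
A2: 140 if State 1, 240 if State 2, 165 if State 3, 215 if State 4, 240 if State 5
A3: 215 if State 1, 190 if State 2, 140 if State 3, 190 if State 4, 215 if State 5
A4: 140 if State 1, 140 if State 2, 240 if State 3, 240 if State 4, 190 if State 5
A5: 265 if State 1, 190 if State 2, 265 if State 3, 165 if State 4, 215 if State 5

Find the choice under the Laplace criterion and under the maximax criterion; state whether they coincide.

Row averages: A1=185, A2=200, A3=190, A4=190, A5=220
Highest average = 220 → A5.
Row maxima: A1=240, A2=240, A3=215, A4=240, A5=265
Best best-case = 265 → A5.

laplace → A5; maximax → A5 (agree)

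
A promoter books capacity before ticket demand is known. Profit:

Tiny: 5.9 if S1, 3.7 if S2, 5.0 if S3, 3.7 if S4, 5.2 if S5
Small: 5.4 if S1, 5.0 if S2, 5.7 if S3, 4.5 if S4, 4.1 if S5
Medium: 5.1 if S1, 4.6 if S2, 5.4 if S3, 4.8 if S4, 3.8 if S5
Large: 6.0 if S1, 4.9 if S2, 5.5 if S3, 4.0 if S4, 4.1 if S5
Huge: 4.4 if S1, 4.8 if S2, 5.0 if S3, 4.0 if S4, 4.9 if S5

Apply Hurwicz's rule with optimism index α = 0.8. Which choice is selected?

Large

Tiny: 0.8·5.9 + 0.2·3.7 = 5.46
Small: 0.8·5.7 + 0.2·4.1 = 5.38
Medium: 0.8·5.4 + 0.2·3.8 = 5.08
Large: 0.8·6.0 + 0.2·4.0 = 5.6
Huge: 0.8·5.0 + 0.2·4.0 = 4.8
Highest Hurwicz score = 5.6 → Large.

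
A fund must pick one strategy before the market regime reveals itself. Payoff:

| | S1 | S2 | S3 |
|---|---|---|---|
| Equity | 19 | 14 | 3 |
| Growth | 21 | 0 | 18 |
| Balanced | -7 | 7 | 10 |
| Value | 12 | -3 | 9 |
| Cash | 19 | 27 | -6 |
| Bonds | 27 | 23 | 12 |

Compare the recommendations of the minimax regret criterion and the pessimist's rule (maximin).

minimax regret → Bonds; maximin → Bonds (agree)

Column bests: S1=27, S2=27, S3=18.
Equity regrets: 8, 13, 15 → max 15
Growth regrets: 6, 27, 0 → max 27
Balanced regrets: 34, 20, 8 → max 34
Value regrets: 15, 30, 9 → max 30
Cash regrets: 8, 0, 24 → max 24
Bonds regrets: 0, 4, 6 → max 6
Smallest max regret = 6 → Bonds.
Row minima: Equity=3, Growth=0, Balanced=-7, Value=-3, Cash=-6, Bonds=12
Best worst-case = 12 → Bonds.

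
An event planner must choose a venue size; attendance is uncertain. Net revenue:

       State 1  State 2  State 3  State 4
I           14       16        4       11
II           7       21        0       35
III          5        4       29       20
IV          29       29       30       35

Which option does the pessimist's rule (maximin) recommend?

Row minima: I=4, II=0, III=4, IV=29
Best worst-case = 29 → IV.

IV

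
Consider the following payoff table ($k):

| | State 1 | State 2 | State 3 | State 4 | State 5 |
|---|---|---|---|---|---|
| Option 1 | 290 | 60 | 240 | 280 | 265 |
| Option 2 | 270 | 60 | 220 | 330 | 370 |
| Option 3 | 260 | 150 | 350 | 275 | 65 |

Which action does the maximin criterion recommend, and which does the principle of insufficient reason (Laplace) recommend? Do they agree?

Row minima: Option 1=60, Option 2=60, Option 3=65
Best worst-case = 65 → Option 3.
Row averages: Option 1=227, Option 2=250, Option 3=220
Highest average = 250 → Option 2.

maximin → Option 3; laplace → Option 2 (disagree)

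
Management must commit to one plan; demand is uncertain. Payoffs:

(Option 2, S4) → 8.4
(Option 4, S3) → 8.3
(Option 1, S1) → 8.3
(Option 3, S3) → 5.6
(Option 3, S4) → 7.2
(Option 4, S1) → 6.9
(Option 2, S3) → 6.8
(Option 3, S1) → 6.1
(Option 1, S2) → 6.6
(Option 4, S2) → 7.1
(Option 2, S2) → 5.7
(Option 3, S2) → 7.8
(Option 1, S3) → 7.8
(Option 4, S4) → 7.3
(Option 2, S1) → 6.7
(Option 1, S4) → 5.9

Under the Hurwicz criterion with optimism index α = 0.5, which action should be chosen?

Option 1: 0.5·8.3 + 0.5·5.9 = 7.1
Option 2: 0.5·8.4 + 0.5·5.7 = 7.05
Option 3: 0.5·7.8 + 0.5·5.6 = 6.7
Option 4: 0.5·8.3 + 0.5·6.9 = 7.6
Highest Hurwicz score = 7.6 → Option 4.

Option 4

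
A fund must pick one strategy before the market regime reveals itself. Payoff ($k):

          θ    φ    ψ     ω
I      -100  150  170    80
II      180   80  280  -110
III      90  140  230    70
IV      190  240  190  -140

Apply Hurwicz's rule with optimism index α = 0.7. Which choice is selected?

III

I: 0.7·170 + 0.3·(-100) = 89
II: 0.7·280 + 0.3·(-110) = 163
III: 0.7·230 + 0.3·70 = 182
IV: 0.7·240 + 0.3·(-140) = 126
Highest Hurwicz score = 182 → III.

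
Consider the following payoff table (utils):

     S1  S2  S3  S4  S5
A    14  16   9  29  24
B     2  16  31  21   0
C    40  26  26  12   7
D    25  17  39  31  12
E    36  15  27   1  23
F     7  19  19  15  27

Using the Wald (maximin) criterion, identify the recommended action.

Row minima: A=9, B=0, C=7, D=12, E=1, F=7
Best worst-case = 12 → D.

D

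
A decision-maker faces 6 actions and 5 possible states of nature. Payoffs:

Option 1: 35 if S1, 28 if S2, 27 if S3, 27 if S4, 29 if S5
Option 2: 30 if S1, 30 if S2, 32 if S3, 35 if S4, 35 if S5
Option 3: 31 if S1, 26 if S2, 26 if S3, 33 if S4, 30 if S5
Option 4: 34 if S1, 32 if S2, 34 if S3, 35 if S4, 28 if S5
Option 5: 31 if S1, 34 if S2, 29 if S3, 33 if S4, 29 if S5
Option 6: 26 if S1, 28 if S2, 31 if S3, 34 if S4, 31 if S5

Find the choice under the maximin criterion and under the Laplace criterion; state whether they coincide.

maximin → Option 2; laplace → Option 4 (disagree)

Row minima: Option 1=27, Option 2=30, Option 3=26, Option 4=28, Option 5=29, Option 6=26
Best worst-case = 30 → Option 2.
Row averages: Option 1=29.2, Option 2=32.4, Option 3=29.2, Option 4=32.6, Option 5=31.2, Option 6=30
Highest average = 32.6 → Option 4.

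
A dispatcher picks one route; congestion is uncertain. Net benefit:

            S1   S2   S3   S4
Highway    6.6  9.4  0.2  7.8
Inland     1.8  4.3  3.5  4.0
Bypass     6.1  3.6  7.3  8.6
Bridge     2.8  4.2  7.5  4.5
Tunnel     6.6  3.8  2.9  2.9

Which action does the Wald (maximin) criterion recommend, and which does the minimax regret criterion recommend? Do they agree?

Row minima: Highway=0.2, Inland=1.8, Bypass=3.6, Bridge=2.8, Tunnel=2.9
Best worst-case = 3.6 → Bypass.
Column bests: S1=6.6, S2=9.4, S3=7.5, S4=8.6.
Highway regrets: 0.0, 0.0, 7.3, 0.8 → max 7.3
Inland regrets: 4.8, 5.1, 4.0, 4.6 → max 5.1
Bypass regrets: 0.5, 5.8, 0.2, 0.0 → max 5.8
Bridge regrets: 3.8, 5.2, 0.0, 4.1 → max 5.2
Tunnel regrets: 0.0, 5.6, 4.6, 5.7 → max 5.7
Smallest max regret = 5.1 → Inland.

maximin → Bypass; minimax regret → Inland (disagree)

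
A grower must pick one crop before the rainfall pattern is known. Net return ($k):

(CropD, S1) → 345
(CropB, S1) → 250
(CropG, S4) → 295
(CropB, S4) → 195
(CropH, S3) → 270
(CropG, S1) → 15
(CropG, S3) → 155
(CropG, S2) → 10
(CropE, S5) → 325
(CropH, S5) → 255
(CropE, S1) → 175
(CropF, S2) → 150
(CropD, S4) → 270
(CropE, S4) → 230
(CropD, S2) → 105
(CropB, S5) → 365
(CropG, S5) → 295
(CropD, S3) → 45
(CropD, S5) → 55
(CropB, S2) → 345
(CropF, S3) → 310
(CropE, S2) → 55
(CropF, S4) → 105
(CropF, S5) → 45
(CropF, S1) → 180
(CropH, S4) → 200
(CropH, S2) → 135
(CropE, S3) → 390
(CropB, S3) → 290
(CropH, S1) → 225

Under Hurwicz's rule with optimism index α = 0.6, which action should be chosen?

CropB

CropE: 0.6·390 + 0.4·55 = 256
CropF: 0.6·310 + 0.4·45 = 204
CropG: 0.6·295 + 0.4·10 = 181
CropD: 0.6·345 + 0.4·45 = 225
CropH: 0.6·270 + 0.4·135 = 216
CropB: 0.6·365 + 0.4·195 = 297
Highest Hurwicz score = 297 → CropB.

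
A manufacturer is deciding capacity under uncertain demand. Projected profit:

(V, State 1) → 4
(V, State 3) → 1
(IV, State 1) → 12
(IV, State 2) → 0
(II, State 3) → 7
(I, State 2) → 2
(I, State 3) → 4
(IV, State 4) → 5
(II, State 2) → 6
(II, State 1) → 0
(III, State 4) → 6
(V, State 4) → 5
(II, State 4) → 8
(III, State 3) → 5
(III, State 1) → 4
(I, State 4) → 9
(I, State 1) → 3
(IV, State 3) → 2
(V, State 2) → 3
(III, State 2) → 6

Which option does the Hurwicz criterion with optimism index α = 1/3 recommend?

I: 1/3·9 + 2/3·2 = 13/3
II: 1/3·8 + 2/3·0 = 8/3
III: 1/3·6 + 2/3·4 = 14/3
IV: 1/3·12 + 2/3·0 = 4
V: 1/3·5 + 2/3·1 = 7/3
Highest Hurwicz score = 14/3 → III.

III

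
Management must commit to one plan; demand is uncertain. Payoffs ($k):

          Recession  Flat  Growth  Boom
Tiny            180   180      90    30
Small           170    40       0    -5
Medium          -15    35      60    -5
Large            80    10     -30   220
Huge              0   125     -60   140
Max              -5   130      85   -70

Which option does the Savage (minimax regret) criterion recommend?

Large

Column bests: Recession=180, Flat=180, Growth=90, Boom=220.
Tiny regrets: 0, 0, 0, 190 → max 190
Small regrets: 10, 140, 90, 225 → max 225
Medium regrets: 195, 145, 30, 225 → max 225
Large regrets: 100, 170, 120, 0 → max 170
Huge regrets: 180, 55, 150, 80 → max 180
Max regrets: 185, 50, 5, 290 → max 290
Smallest max regret = 170 → Large.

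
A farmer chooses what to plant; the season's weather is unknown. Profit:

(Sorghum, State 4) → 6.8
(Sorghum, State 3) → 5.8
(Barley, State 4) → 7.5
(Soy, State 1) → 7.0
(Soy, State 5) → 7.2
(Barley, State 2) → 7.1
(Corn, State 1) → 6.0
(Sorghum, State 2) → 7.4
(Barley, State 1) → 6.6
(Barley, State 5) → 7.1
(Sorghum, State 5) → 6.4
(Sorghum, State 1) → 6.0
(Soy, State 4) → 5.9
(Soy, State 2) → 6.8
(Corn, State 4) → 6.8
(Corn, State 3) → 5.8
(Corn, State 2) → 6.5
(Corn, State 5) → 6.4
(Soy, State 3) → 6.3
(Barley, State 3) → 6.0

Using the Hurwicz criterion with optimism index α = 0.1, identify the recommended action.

Barley

Sorghum: 0.1·7.4 + 0.9·5.8 = 5.96
Barley: 0.1·7.5 + 0.9·6.0 = 6.15
Corn: 0.1·6.8 + 0.9·5.8 = 5.9
Soy: 0.1·7.2 + 0.9·5.9 = 6.03
Highest Hurwicz score = 6.15 → Barley.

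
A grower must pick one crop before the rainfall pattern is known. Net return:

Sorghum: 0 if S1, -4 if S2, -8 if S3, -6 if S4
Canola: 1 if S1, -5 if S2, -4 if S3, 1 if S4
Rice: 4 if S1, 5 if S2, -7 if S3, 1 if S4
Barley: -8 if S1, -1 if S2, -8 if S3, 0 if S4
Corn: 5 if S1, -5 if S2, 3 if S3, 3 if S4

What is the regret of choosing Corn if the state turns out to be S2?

Best payoff under S2 is 5.
Regret = 5 − (-5) = 10.

10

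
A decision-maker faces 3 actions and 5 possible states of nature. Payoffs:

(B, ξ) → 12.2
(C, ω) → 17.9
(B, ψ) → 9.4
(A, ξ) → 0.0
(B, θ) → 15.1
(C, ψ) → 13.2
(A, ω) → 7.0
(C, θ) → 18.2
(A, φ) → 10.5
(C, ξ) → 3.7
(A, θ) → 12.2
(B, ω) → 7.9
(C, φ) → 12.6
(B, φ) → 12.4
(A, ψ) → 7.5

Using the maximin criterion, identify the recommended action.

Row minima: A=0.0, B=7.9, C=3.7
Best worst-case = 7.9 → B.

B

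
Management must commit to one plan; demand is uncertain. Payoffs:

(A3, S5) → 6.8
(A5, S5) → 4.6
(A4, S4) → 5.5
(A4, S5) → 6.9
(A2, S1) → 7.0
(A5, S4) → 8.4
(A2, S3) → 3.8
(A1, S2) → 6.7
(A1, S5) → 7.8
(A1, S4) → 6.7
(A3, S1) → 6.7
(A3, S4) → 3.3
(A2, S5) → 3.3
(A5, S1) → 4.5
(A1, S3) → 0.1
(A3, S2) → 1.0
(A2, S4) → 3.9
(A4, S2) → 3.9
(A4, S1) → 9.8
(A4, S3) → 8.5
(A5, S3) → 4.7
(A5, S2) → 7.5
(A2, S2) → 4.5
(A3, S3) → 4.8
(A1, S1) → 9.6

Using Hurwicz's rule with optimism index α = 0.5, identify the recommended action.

A4

A1: 0.5·9.6 + 0.5·0.1 = 4.85
A2: 0.5·7.0 + 0.5·3.3 = 5.15
A3: 0.5·6.8 + 0.5·1.0 = 3.9
A4: 0.5·9.8 + 0.5·3.9 = 6.85
A5: 0.5·8.4 + 0.5·4.5 = 6.45
Highest Hurwicz score = 6.85 → A4.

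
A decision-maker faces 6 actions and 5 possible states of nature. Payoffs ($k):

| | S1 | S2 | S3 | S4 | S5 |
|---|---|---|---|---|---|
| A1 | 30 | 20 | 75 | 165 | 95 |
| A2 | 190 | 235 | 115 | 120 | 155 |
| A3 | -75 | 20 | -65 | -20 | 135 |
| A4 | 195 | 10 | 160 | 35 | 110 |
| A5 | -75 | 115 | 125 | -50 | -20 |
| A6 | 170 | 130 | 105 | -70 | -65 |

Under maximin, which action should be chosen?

Row minima: A1=20, A2=115, A3=-75, A4=10, A5=-75, A6=-70
Best worst-case = 115 → A2.

A2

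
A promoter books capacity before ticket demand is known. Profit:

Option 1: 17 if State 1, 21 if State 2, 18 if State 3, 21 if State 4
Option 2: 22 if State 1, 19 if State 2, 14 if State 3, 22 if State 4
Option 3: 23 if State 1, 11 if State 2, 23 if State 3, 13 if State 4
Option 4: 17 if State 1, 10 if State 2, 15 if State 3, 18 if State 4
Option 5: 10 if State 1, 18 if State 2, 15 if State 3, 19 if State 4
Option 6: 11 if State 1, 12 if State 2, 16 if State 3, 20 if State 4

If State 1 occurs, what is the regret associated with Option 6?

12

Best payoff under State 1 is 23.
Regret = 23 − 11 = 12.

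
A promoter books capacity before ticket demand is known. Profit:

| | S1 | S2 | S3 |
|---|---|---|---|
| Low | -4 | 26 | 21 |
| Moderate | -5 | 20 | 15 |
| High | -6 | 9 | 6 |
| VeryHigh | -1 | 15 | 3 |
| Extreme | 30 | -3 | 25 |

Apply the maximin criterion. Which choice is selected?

VeryHigh

Row minima: Low=-4, Moderate=-5, High=-6, VeryHigh=-1, Extreme=-3
Best worst-case = -1 → VeryHigh.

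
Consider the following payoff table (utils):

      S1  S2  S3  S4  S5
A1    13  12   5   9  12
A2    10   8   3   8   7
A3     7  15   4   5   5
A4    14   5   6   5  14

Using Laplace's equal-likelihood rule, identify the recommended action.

Row averages: A1=10.2, A2=7.2, A3=7.2, A4=8.8
Highest average = 10.2 → A1.

A1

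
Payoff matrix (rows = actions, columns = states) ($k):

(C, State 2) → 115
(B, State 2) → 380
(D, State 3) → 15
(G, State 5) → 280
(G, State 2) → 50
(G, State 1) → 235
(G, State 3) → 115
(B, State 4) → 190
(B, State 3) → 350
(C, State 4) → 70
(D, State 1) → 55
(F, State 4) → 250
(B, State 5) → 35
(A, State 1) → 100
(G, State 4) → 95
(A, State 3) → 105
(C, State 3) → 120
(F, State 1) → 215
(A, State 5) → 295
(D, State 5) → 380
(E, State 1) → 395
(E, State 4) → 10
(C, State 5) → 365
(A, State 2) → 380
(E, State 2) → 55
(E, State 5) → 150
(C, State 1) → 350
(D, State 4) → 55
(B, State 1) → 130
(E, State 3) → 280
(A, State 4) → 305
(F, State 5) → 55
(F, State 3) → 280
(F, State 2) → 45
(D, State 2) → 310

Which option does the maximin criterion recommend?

A

Row minima: A=100, B=35, C=70, D=15, E=10, F=45, G=50
Best worst-case = 100 → A.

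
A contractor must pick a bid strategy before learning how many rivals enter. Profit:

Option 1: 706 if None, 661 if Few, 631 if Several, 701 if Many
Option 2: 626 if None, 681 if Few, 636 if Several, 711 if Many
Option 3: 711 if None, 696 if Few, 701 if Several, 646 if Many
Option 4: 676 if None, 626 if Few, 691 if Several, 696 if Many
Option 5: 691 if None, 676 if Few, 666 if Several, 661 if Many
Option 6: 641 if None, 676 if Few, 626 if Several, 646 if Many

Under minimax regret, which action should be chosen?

Column bests: None=711, Few=696, Several=701, Many=711.
Option 1 regrets: 5, 35, 70, 10 → max 70
Option 2 regrets: 85, 15, 65, 0 → max 85
Option 3 regrets: 0, 0, 0, 65 → max 65
Option 4 regrets: 35, 70, 10, 15 → max 70
Option 5 regrets: 20, 20, 35, 50 → max 50
Option 6 regrets: 70, 20, 75, 65 → max 75
Smallest max regret = 50 → Option 5.

Option 5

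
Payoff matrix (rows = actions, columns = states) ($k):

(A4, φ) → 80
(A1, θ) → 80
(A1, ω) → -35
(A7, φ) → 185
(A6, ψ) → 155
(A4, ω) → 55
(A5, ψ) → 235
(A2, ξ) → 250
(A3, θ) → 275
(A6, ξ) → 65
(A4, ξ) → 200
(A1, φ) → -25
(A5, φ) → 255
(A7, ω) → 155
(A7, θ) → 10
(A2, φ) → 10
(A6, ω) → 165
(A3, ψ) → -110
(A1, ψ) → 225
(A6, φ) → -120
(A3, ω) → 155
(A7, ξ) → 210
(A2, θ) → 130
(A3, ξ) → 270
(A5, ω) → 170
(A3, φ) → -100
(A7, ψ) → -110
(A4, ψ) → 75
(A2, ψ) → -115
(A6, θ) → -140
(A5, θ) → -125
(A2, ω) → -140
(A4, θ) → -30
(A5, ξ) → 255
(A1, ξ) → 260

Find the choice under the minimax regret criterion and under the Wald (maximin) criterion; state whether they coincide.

minimax regret → A1; maximin → A4 (disagree)

Column bests: θ=275, φ=255, ψ=235, ω=170, ξ=270.
A1 regrets: 195, 280, 10, 205, 10 → max 280
A2 regrets: 145, 245, 350, 310, 20 → max 350
A3 regrets: 0, 355, 345, 15, 0 → max 355
A4 regrets: 305, 175, 160, 115, 70 → max 305
A5 regrets: 400, 0, 0, 0, 15 → max 400
A6 regrets: 415, 375, 80, 5, 205 → max 415
A7 regrets: 265, 70, 345, 15, 60 → max 345
Smallest max regret = 280 → A1.
Row minima: A1=-35, A2=-140, A3=-110, A4=-30, A5=-125, A6=-140, A7=-110
Best worst-case = -30 → A4.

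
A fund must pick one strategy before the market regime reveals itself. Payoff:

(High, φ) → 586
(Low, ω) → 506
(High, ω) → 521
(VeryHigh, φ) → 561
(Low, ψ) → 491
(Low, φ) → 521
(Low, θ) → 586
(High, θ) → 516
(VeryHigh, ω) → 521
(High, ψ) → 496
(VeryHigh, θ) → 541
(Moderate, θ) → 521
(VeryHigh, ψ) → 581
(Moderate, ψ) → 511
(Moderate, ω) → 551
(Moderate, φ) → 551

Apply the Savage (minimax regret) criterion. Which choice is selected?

Column bests: θ=586, φ=586, ψ=581, ω=551.
Low regrets: 0, 65, 90, 45 → max 90
Moderate regrets: 65, 35, 70, 0 → max 70
High regrets: 70, 0, 85, 30 → max 85
VeryHigh regrets: 45, 25, 0, 30 → max 45
Smallest max regret = 45 → VeryHigh.

VeryHigh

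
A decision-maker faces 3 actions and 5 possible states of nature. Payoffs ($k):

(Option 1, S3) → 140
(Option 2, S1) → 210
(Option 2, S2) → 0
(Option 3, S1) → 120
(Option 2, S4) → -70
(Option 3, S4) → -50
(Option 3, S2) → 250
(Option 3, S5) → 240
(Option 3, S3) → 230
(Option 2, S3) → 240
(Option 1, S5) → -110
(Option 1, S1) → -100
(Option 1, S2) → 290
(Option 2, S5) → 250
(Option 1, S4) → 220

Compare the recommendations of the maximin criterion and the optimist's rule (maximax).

maximin → Option 3; maximax → Option 1 (disagree)

Row minima: Option 1=-110, Option 2=-70, Option 3=-50
Best worst-case = -50 → Option 3.
Row maxima: Option 1=290, Option 2=250, Option 3=250
Best best-case = 290 → Option 1.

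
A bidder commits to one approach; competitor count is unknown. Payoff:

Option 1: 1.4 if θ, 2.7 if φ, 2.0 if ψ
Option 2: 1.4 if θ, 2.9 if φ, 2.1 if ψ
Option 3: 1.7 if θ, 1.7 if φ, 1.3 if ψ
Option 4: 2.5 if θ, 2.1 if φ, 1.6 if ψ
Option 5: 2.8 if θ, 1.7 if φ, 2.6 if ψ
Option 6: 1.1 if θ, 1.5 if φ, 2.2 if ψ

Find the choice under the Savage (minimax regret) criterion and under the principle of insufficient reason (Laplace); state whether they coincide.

Column bests: θ=2.8, φ=2.9, ψ=2.6.
Option 1 regrets: 1.4, 0.2, 0.6 → max 1.4
Option 2 regrets: 1.4, 0.0, 0.5 → max 1.4
Option 3 regrets: 1.1, 1.2, 1.3 → max 1.3
Option 4 regrets: 0.3, 0.8, 1.0 → max 1.0
Option 5 regrets: 0.0, 1.2, 0.0 → max 1.2
Option 6 regrets: 1.7, 1.4, 0.4 → max 1.7
Smallest max regret = 1.0 → Option 4.
Row averages: Option 1=61/30, Option 2=32/15, Option 3=47/30, Option 4=31/15, Option 5=71/30, Option 6=1.6
Highest average = 71/30 → Option 5.

minimax regret → Option 4; laplace → Option 5 (disagree)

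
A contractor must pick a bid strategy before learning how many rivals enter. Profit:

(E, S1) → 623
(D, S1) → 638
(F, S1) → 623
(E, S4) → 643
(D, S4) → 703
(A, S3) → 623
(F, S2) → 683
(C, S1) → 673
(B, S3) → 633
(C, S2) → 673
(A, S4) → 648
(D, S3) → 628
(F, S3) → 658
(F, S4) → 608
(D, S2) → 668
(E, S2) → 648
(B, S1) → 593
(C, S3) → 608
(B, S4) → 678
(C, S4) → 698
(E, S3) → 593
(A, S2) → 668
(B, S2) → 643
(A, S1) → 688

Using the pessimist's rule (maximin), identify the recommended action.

Row minima: A=623, B=593, C=608, D=628, E=593, F=608
Best worst-case = 628 → D.

D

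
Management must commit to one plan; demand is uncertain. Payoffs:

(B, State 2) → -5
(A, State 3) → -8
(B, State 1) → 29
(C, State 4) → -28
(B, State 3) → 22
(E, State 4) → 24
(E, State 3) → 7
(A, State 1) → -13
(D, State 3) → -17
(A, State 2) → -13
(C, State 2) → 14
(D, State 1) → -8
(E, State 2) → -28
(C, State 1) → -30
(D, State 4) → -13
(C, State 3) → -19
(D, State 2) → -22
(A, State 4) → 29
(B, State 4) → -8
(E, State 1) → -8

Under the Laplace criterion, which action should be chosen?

B

Row averages: A=-1.25, B=9.5, C=-15.75, D=-15, E=-1.25
Highest average = 9.5 → B.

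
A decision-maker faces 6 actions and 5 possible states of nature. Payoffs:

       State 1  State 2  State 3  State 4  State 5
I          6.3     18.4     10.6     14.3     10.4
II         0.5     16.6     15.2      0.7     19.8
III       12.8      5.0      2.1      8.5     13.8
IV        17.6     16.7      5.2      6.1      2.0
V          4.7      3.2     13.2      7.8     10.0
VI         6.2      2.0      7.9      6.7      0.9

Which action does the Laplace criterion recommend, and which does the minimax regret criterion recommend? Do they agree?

laplace → I; minimax regret → I (agree)

Row averages: I=12, II=10.56, III=8.44, IV=9.52, V=7.78, VI=4.74
Highest average = 12 → I.
Column bests: State 1=17.6, State 2=18.4, State 3=15.2, State 4=14.3, State 5=19.8.
I regrets: 11.3, 0.0, 4.6, 0.0, 9.4 → max 11.3
II regrets: 17.1, 1.8, 0.0, 13.6, 0.0 → max 17.1
III regrets: 4.8, 13.4, 13.1, 5.8, 6.0 → max 13.4
IV regrets: 0.0, 1.7, 10.0, 8.2, 17.8 → max 17.8
V regrets: 12.9, 15.2, 2.0, 6.5, 9.8 → max 15.2
VI regrets: 11.4, 16.4, 7.3, 7.6, 18.9 → max 18.9
Smallest max regret = 11.3 → I.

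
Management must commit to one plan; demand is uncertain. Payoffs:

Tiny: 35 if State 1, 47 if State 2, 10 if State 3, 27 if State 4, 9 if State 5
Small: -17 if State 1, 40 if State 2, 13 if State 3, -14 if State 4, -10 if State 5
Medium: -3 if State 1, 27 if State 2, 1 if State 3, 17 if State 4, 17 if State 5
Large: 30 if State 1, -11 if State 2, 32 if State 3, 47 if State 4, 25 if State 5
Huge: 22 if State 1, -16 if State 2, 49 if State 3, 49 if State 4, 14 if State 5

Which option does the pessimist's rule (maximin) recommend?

Tiny

Row minima: Tiny=9, Small=-17, Medium=-3, Large=-11, Huge=-16
Best worst-case = 9 → Tiny.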